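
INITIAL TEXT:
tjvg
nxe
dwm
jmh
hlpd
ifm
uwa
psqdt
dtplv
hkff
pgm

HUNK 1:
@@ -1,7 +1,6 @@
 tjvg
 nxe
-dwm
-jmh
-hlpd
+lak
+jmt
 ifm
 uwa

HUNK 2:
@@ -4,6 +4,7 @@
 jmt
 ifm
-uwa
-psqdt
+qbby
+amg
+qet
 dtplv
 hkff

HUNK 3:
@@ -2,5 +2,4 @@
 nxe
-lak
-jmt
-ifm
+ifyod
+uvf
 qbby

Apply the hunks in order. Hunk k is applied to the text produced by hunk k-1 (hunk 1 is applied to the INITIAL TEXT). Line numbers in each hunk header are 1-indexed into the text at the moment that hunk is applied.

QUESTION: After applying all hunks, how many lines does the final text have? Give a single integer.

Hunk 1: at line 1 remove [dwm,jmh,hlpd] add [lak,jmt] -> 10 lines: tjvg nxe lak jmt ifm uwa psqdt dtplv hkff pgm
Hunk 2: at line 4 remove [uwa,psqdt] add [qbby,amg,qet] -> 11 lines: tjvg nxe lak jmt ifm qbby amg qet dtplv hkff pgm
Hunk 3: at line 2 remove [lak,jmt,ifm] add [ifyod,uvf] -> 10 lines: tjvg nxe ifyod uvf qbby amg qet dtplv hkff pgm
Final line count: 10

Answer: 10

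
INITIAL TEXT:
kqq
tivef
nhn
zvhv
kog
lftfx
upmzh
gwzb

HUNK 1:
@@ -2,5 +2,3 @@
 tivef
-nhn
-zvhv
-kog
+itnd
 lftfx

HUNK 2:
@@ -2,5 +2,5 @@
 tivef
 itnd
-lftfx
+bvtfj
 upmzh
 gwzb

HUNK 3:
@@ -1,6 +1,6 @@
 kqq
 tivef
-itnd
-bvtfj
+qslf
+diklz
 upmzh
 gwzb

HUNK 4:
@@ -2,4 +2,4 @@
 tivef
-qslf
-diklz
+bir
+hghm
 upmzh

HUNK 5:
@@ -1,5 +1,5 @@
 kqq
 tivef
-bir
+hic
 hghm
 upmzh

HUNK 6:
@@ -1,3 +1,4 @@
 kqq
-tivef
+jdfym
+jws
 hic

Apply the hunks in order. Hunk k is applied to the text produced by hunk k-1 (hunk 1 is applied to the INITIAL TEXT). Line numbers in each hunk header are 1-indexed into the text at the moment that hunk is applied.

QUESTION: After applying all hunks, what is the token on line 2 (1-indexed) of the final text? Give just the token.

Answer: jdfym

Derivation:
Hunk 1: at line 2 remove [nhn,zvhv,kog] add [itnd] -> 6 lines: kqq tivef itnd lftfx upmzh gwzb
Hunk 2: at line 2 remove [lftfx] add [bvtfj] -> 6 lines: kqq tivef itnd bvtfj upmzh gwzb
Hunk 3: at line 1 remove [itnd,bvtfj] add [qslf,diklz] -> 6 lines: kqq tivef qslf diklz upmzh gwzb
Hunk 4: at line 2 remove [qslf,diklz] add [bir,hghm] -> 6 lines: kqq tivef bir hghm upmzh gwzb
Hunk 5: at line 1 remove [bir] add [hic] -> 6 lines: kqq tivef hic hghm upmzh gwzb
Hunk 6: at line 1 remove [tivef] add [jdfym,jws] -> 7 lines: kqq jdfym jws hic hghm upmzh gwzb
Final line 2: jdfym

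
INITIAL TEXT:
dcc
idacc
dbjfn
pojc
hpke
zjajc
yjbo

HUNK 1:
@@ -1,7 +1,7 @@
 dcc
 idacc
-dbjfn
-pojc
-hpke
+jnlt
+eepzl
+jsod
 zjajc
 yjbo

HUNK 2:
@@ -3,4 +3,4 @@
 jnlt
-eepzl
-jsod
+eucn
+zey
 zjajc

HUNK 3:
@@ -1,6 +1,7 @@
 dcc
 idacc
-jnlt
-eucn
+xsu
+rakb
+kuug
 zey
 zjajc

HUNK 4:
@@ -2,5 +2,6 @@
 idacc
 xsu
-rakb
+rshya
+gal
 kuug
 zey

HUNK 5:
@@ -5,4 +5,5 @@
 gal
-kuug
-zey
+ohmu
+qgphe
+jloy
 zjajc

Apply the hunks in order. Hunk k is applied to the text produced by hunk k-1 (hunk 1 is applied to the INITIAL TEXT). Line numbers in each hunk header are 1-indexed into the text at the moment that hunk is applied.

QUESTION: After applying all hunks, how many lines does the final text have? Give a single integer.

Hunk 1: at line 1 remove [dbjfn,pojc,hpke] add [jnlt,eepzl,jsod] -> 7 lines: dcc idacc jnlt eepzl jsod zjajc yjbo
Hunk 2: at line 3 remove [eepzl,jsod] add [eucn,zey] -> 7 lines: dcc idacc jnlt eucn zey zjajc yjbo
Hunk 3: at line 1 remove [jnlt,eucn] add [xsu,rakb,kuug] -> 8 lines: dcc idacc xsu rakb kuug zey zjajc yjbo
Hunk 4: at line 2 remove [rakb] add [rshya,gal] -> 9 lines: dcc idacc xsu rshya gal kuug zey zjajc yjbo
Hunk 5: at line 5 remove [kuug,zey] add [ohmu,qgphe,jloy] -> 10 lines: dcc idacc xsu rshya gal ohmu qgphe jloy zjajc yjbo
Final line count: 10

Answer: 10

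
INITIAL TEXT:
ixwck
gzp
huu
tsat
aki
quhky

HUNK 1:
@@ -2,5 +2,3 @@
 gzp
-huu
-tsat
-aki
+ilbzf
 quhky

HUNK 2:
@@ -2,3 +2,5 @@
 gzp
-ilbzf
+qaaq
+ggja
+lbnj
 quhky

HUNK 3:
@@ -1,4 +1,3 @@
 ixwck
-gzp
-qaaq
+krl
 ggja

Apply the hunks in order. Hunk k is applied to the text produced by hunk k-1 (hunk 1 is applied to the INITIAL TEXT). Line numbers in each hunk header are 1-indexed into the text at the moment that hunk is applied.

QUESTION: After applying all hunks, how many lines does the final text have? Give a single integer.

Hunk 1: at line 2 remove [huu,tsat,aki] add [ilbzf] -> 4 lines: ixwck gzp ilbzf quhky
Hunk 2: at line 2 remove [ilbzf] add [qaaq,ggja,lbnj] -> 6 lines: ixwck gzp qaaq ggja lbnj quhky
Hunk 3: at line 1 remove [gzp,qaaq] add [krl] -> 5 lines: ixwck krl ggja lbnj quhky
Final line count: 5

Answer: 5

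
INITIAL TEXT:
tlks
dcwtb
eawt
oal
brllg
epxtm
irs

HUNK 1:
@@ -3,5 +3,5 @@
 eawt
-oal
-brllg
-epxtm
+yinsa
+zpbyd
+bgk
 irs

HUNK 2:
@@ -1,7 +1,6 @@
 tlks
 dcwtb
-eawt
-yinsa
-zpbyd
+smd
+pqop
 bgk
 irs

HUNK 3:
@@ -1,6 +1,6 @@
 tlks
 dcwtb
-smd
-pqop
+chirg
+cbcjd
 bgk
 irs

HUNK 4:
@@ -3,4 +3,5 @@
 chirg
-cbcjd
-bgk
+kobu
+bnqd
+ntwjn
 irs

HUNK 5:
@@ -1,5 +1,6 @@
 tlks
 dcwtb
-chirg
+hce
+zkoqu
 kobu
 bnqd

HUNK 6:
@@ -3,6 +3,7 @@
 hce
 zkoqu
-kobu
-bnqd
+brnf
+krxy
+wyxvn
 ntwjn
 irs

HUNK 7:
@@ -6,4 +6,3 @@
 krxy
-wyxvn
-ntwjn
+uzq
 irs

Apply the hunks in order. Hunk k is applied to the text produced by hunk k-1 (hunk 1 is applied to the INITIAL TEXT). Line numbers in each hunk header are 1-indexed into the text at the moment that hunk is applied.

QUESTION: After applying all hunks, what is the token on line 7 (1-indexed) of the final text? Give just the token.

Hunk 1: at line 3 remove [oal,brllg,epxtm] add [yinsa,zpbyd,bgk] -> 7 lines: tlks dcwtb eawt yinsa zpbyd bgk irs
Hunk 2: at line 1 remove [eawt,yinsa,zpbyd] add [smd,pqop] -> 6 lines: tlks dcwtb smd pqop bgk irs
Hunk 3: at line 1 remove [smd,pqop] add [chirg,cbcjd] -> 6 lines: tlks dcwtb chirg cbcjd bgk irs
Hunk 4: at line 3 remove [cbcjd,bgk] add [kobu,bnqd,ntwjn] -> 7 lines: tlks dcwtb chirg kobu bnqd ntwjn irs
Hunk 5: at line 1 remove [chirg] add [hce,zkoqu] -> 8 lines: tlks dcwtb hce zkoqu kobu bnqd ntwjn irs
Hunk 6: at line 3 remove [kobu,bnqd] add [brnf,krxy,wyxvn] -> 9 lines: tlks dcwtb hce zkoqu brnf krxy wyxvn ntwjn irs
Hunk 7: at line 6 remove [wyxvn,ntwjn] add [uzq] -> 8 lines: tlks dcwtb hce zkoqu brnf krxy uzq irs
Final line 7: uzq

Answer: uzq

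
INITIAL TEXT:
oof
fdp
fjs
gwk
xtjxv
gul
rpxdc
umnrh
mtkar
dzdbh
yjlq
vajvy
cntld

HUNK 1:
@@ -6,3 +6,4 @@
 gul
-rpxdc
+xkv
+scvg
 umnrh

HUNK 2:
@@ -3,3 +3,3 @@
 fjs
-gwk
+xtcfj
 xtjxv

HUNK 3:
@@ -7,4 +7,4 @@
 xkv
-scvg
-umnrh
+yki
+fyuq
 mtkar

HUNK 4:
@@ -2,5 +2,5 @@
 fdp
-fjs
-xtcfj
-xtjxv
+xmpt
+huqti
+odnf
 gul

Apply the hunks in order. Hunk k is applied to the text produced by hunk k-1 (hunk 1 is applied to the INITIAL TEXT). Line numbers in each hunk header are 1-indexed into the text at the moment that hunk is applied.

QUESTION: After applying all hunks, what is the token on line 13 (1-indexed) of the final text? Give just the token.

Answer: vajvy

Derivation:
Hunk 1: at line 6 remove [rpxdc] add [xkv,scvg] -> 14 lines: oof fdp fjs gwk xtjxv gul xkv scvg umnrh mtkar dzdbh yjlq vajvy cntld
Hunk 2: at line 3 remove [gwk] add [xtcfj] -> 14 lines: oof fdp fjs xtcfj xtjxv gul xkv scvg umnrh mtkar dzdbh yjlq vajvy cntld
Hunk 3: at line 7 remove [scvg,umnrh] add [yki,fyuq] -> 14 lines: oof fdp fjs xtcfj xtjxv gul xkv yki fyuq mtkar dzdbh yjlq vajvy cntld
Hunk 4: at line 2 remove [fjs,xtcfj,xtjxv] add [xmpt,huqti,odnf] -> 14 lines: oof fdp xmpt huqti odnf gul xkv yki fyuq mtkar dzdbh yjlq vajvy cntld
Final line 13: vajvy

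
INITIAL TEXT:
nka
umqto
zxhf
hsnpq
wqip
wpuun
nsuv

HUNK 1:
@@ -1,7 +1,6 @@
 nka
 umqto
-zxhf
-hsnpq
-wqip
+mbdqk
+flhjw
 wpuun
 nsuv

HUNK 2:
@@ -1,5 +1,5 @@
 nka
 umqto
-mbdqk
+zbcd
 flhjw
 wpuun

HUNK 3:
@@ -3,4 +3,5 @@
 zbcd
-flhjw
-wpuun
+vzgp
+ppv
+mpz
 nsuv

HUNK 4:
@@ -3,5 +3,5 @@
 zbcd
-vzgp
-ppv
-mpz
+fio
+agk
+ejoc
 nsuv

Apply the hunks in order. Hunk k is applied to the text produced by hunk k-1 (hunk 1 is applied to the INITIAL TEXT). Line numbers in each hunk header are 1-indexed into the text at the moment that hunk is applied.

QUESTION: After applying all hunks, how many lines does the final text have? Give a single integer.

Answer: 7

Derivation:
Hunk 1: at line 1 remove [zxhf,hsnpq,wqip] add [mbdqk,flhjw] -> 6 lines: nka umqto mbdqk flhjw wpuun nsuv
Hunk 2: at line 1 remove [mbdqk] add [zbcd] -> 6 lines: nka umqto zbcd flhjw wpuun nsuv
Hunk 3: at line 3 remove [flhjw,wpuun] add [vzgp,ppv,mpz] -> 7 lines: nka umqto zbcd vzgp ppv mpz nsuv
Hunk 4: at line 3 remove [vzgp,ppv,mpz] add [fio,agk,ejoc] -> 7 lines: nka umqto zbcd fio agk ejoc nsuv
Final line count: 7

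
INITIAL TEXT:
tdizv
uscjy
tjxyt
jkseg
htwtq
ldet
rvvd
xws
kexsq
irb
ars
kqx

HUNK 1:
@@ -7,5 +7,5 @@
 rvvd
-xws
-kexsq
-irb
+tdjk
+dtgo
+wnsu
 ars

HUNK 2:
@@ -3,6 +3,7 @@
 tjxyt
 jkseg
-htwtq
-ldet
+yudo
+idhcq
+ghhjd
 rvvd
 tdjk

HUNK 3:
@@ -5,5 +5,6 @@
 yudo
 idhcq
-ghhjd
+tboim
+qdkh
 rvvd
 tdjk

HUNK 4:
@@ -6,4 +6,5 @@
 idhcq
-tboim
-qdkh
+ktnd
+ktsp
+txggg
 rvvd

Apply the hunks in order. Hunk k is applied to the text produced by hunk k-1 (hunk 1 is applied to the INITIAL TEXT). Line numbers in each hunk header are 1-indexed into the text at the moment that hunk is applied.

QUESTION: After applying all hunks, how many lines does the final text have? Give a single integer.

Hunk 1: at line 7 remove [xws,kexsq,irb] add [tdjk,dtgo,wnsu] -> 12 lines: tdizv uscjy tjxyt jkseg htwtq ldet rvvd tdjk dtgo wnsu ars kqx
Hunk 2: at line 3 remove [htwtq,ldet] add [yudo,idhcq,ghhjd] -> 13 lines: tdizv uscjy tjxyt jkseg yudo idhcq ghhjd rvvd tdjk dtgo wnsu ars kqx
Hunk 3: at line 5 remove [ghhjd] add [tboim,qdkh] -> 14 lines: tdizv uscjy tjxyt jkseg yudo idhcq tboim qdkh rvvd tdjk dtgo wnsu ars kqx
Hunk 4: at line 6 remove [tboim,qdkh] add [ktnd,ktsp,txggg] -> 15 lines: tdizv uscjy tjxyt jkseg yudo idhcq ktnd ktsp txggg rvvd tdjk dtgo wnsu ars kqx
Final line count: 15

Answer: 15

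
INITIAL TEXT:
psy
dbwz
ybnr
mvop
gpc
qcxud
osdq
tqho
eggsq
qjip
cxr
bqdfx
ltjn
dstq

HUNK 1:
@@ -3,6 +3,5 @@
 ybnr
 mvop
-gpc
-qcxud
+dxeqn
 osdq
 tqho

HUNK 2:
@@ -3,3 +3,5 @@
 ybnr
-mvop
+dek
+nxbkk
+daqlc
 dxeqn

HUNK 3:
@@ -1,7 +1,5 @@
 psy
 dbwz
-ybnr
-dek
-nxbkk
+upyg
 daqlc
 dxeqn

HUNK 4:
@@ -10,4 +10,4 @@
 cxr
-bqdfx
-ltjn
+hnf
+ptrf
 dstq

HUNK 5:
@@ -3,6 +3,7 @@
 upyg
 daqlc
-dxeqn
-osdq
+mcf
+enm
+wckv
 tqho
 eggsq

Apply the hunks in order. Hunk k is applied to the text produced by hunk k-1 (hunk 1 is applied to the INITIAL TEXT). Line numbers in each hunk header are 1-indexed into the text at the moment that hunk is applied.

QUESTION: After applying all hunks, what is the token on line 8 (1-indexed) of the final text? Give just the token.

Answer: tqho

Derivation:
Hunk 1: at line 3 remove [gpc,qcxud] add [dxeqn] -> 13 lines: psy dbwz ybnr mvop dxeqn osdq tqho eggsq qjip cxr bqdfx ltjn dstq
Hunk 2: at line 3 remove [mvop] add [dek,nxbkk,daqlc] -> 15 lines: psy dbwz ybnr dek nxbkk daqlc dxeqn osdq tqho eggsq qjip cxr bqdfx ltjn dstq
Hunk 3: at line 1 remove [ybnr,dek,nxbkk] add [upyg] -> 13 lines: psy dbwz upyg daqlc dxeqn osdq tqho eggsq qjip cxr bqdfx ltjn dstq
Hunk 4: at line 10 remove [bqdfx,ltjn] add [hnf,ptrf] -> 13 lines: psy dbwz upyg daqlc dxeqn osdq tqho eggsq qjip cxr hnf ptrf dstq
Hunk 5: at line 3 remove [dxeqn,osdq] add [mcf,enm,wckv] -> 14 lines: psy dbwz upyg daqlc mcf enm wckv tqho eggsq qjip cxr hnf ptrf dstq
Final line 8: tqho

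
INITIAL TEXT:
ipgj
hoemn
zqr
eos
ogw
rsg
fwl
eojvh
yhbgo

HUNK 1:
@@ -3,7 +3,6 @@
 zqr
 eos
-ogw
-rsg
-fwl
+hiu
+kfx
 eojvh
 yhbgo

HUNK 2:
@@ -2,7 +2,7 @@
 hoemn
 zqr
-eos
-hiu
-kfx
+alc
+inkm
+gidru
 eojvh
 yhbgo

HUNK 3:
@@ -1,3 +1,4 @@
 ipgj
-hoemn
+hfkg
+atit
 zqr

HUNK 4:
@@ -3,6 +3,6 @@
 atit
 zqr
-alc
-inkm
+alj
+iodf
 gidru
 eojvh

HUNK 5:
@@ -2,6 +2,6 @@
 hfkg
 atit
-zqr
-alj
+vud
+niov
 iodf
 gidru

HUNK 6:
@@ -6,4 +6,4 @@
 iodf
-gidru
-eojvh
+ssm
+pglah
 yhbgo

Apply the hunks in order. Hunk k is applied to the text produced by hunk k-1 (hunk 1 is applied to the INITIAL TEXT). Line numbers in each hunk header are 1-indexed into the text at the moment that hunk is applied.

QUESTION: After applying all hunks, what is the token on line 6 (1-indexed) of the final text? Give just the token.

Answer: iodf

Derivation:
Hunk 1: at line 3 remove [ogw,rsg,fwl] add [hiu,kfx] -> 8 lines: ipgj hoemn zqr eos hiu kfx eojvh yhbgo
Hunk 2: at line 2 remove [eos,hiu,kfx] add [alc,inkm,gidru] -> 8 lines: ipgj hoemn zqr alc inkm gidru eojvh yhbgo
Hunk 3: at line 1 remove [hoemn] add [hfkg,atit] -> 9 lines: ipgj hfkg atit zqr alc inkm gidru eojvh yhbgo
Hunk 4: at line 3 remove [alc,inkm] add [alj,iodf] -> 9 lines: ipgj hfkg atit zqr alj iodf gidru eojvh yhbgo
Hunk 5: at line 2 remove [zqr,alj] add [vud,niov] -> 9 lines: ipgj hfkg atit vud niov iodf gidru eojvh yhbgo
Hunk 6: at line 6 remove [gidru,eojvh] add [ssm,pglah] -> 9 lines: ipgj hfkg atit vud niov iodf ssm pglah yhbgo
Final line 6: iodf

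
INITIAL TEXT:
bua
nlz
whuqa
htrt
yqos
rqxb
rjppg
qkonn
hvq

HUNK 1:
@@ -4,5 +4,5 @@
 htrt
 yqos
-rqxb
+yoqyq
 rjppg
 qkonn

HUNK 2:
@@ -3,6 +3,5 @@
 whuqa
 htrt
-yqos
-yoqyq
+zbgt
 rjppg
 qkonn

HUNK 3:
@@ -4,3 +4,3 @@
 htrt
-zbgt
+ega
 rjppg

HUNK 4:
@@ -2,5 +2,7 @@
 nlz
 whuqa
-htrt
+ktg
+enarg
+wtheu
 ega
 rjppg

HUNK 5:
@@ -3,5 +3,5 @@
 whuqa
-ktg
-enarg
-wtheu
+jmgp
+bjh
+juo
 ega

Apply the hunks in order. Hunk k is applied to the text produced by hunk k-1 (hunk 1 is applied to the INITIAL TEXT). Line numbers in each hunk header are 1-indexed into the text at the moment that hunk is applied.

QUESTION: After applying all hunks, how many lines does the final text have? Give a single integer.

Hunk 1: at line 4 remove [rqxb] add [yoqyq] -> 9 lines: bua nlz whuqa htrt yqos yoqyq rjppg qkonn hvq
Hunk 2: at line 3 remove [yqos,yoqyq] add [zbgt] -> 8 lines: bua nlz whuqa htrt zbgt rjppg qkonn hvq
Hunk 3: at line 4 remove [zbgt] add [ega] -> 8 lines: bua nlz whuqa htrt ega rjppg qkonn hvq
Hunk 4: at line 2 remove [htrt] add [ktg,enarg,wtheu] -> 10 lines: bua nlz whuqa ktg enarg wtheu ega rjppg qkonn hvq
Hunk 5: at line 3 remove [ktg,enarg,wtheu] add [jmgp,bjh,juo] -> 10 lines: bua nlz whuqa jmgp bjh juo ega rjppg qkonn hvq
Final line count: 10

Answer: 10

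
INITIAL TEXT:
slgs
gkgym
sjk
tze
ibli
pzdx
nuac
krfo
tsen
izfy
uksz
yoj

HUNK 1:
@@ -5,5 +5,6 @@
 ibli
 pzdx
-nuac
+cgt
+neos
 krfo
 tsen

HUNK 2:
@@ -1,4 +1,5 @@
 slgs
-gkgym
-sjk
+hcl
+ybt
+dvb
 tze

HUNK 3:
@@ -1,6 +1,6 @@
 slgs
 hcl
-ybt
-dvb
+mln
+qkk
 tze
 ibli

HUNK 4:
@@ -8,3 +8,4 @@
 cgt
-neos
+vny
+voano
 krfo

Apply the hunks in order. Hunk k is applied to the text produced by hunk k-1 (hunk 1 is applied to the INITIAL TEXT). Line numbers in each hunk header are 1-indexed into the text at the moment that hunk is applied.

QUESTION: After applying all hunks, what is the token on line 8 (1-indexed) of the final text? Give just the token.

Hunk 1: at line 5 remove [nuac] add [cgt,neos] -> 13 lines: slgs gkgym sjk tze ibli pzdx cgt neos krfo tsen izfy uksz yoj
Hunk 2: at line 1 remove [gkgym,sjk] add [hcl,ybt,dvb] -> 14 lines: slgs hcl ybt dvb tze ibli pzdx cgt neos krfo tsen izfy uksz yoj
Hunk 3: at line 1 remove [ybt,dvb] add [mln,qkk] -> 14 lines: slgs hcl mln qkk tze ibli pzdx cgt neos krfo tsen izfy uksz yoj
Hunk 4: at line 8 remove [neos] add [vny,voano] -> 15 lines: slgs hcl mln qkk tze ibli pzdx cgt vny voano krfo tsen izfy uksz yoj
Final line 8: cgt

Answer: cgt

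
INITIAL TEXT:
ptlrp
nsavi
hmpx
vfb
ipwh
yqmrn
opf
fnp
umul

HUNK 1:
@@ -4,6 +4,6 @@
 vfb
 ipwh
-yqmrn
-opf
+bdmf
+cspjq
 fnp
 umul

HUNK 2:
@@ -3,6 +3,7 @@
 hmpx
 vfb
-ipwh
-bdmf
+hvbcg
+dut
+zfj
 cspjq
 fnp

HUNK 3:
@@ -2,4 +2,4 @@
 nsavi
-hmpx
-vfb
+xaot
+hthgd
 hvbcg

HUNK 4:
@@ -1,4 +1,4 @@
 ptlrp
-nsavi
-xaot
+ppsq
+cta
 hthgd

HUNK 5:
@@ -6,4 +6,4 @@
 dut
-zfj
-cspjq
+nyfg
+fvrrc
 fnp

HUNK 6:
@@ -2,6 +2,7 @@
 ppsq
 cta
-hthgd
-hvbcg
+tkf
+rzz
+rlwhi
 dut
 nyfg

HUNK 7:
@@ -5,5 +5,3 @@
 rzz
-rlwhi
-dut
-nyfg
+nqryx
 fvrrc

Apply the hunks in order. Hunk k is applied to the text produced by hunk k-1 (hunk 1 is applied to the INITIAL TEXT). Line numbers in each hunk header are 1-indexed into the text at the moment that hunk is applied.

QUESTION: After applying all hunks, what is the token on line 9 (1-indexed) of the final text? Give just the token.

Hunk 1: at line 4 remove [yqmrn,opf] add [bdmf,cspjq] -> 9 lines: ptlrp nsavi hmpx vfb ipwh bdmf cspjq fnp umul
Hunk 2: at line 3 remove [ipwh,bdmf] add [hvbcg,dut,zfj] -> 10 lines: ptlrp nsavi hmpx vfb hvbcg dut zfj cspjq fnp umul
Hunk 3: at line 2 remove [hmpx,vfb] add [xaot,hthgd] -> 10 lines: ptlrp nsavi xaot hthgd hvbcg dut zfj cspjq fnp umul
Hunk 4: at line 1 remove [nsavi,xaot] add [ppsq,cta] -> 10 lines: ptlrp ppsq cta hthgd hvbcg dut zfj cspjq fnp umul
Hunk 5: at line 6 remove [zfj,cspjq] add [nyfg,fvrrc] -> 10 lines: ptlrp ppsq cta hthgd hvbcg dut nyfg fvrrc fnp umul
Hunk 6: at line 2 remove [hthgd,hvbcg] add [tkf,rzz,rlwhi] -> 11 lines: ptlrp ppsq cta tkf rzz rlwhi dut nyfg fvrrc fnp umul
Hunk 7: at line 5 remove [rlwhi,dut,nyfg] add [nqryx] -> 9 lines: ptlrp ppsq cta tkf rzz nqryx fvrrc fnp umul
Final line 9: umul

Answer: umul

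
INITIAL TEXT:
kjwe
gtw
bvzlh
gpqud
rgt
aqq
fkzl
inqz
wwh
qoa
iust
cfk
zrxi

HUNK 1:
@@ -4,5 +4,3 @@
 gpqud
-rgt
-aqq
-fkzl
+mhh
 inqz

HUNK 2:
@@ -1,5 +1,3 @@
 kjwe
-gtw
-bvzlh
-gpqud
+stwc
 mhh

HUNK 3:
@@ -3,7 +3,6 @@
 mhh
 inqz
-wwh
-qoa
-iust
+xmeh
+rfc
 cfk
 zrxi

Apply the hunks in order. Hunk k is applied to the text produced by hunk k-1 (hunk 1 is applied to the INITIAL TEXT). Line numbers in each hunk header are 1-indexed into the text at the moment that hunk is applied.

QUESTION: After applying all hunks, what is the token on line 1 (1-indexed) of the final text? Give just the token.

Answer: kjwe

Derivation:
Hunk 1: at line 4 remove [rgt,aqq,fkzl] add [mhh] -> 11 lines: kjwe gtw bvzlh gpqud mhh inqz wwh qoa iust cfk zrxi
Hunk 2: at line 1 remove [gtw,bvzlh,gpqud] add [stwc] -> 9 lines: kjwe stwc mhh inqz wwh qoa iust cfk zrxi
Hunk 3: at line 3 remove [wwh,qoa,iust] add [xmeh,rfc] -> 8 lines: kjwe stwc mhh inqz xmeh rfc cfk zrxi
Final line 1: kjwe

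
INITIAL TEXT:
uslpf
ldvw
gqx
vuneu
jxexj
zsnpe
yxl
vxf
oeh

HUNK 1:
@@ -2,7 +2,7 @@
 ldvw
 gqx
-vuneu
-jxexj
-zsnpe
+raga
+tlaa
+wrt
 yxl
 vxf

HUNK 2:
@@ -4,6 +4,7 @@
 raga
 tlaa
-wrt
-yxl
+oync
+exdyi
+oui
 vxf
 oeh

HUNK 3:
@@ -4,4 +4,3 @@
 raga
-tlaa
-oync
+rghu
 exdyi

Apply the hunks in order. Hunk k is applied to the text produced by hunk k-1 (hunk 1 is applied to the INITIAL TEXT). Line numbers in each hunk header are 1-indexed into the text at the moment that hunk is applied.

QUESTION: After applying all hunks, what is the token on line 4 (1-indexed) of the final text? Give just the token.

Hunk 1: at line 2 remove [vuneu,jxexj,zsnpe] add [raga,tlaa,wrt] -> 9 lines: uslpf ldvw gqx raga tlaa wrt yxl vxf oeh
Hunk 2: at line 4 remove [wrt,yxl] add [oync,exdyi,oui] -> 10 lines: uslpf ldvw gqx raga tlaa oync exdyi oui vxf oeh
Hunk 3: at line 4 remove [tlaa,oync] add [rghu] -> 9 lines: uslpf ldvw gqx raga rghu exdyi oui vxf oeh
Final line 4: raga

Answer: raga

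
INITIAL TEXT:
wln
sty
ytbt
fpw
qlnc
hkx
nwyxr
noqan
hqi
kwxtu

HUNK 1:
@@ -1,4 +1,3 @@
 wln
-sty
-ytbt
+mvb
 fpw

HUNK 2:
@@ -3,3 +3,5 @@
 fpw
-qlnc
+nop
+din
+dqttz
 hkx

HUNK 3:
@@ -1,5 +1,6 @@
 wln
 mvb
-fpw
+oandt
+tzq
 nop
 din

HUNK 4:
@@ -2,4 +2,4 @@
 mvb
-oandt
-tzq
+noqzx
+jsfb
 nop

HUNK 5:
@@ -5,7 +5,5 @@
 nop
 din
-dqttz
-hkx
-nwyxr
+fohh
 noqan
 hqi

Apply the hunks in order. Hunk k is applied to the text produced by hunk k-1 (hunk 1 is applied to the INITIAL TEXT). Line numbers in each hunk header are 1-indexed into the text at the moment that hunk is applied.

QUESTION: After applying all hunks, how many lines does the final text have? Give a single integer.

Hunk 1: at line 1 remove [sty,ytbt] add [mvb] -> 9 lines: wln mvb fpw qlnc hkx nwyxr noqan hqi kwxtu
Hunk 2: at line 3 remove [qlnc] add [nop,din,dqttz] -> 11 lines: wln mvb fpw nop din dqttz hkx nwyxr noqan hqi kwxtu
Hunk 3: at line 1 remove [fpw] add [oandt,tzq] -> 12 lines: wln mvb oandt tzq nop din dqttz hkx nwyxr noqan hqi kwxtu
Hunk 4: at line 2 remove [oandt,tzq] add [noqzx,jsfb] -> 12 lines: wln mvb noqzx jsfb nop din dqttz hkx nwyxr noqan hqi kwxtu
Hunk 5: at line 5 remove [dqttz,hkx,nwyxr] add [fohh] -> 10 lines: wln mvb noqzx jsfb nop din fohh noqan hqi kwxtu
Final line count: 10

Answer: 10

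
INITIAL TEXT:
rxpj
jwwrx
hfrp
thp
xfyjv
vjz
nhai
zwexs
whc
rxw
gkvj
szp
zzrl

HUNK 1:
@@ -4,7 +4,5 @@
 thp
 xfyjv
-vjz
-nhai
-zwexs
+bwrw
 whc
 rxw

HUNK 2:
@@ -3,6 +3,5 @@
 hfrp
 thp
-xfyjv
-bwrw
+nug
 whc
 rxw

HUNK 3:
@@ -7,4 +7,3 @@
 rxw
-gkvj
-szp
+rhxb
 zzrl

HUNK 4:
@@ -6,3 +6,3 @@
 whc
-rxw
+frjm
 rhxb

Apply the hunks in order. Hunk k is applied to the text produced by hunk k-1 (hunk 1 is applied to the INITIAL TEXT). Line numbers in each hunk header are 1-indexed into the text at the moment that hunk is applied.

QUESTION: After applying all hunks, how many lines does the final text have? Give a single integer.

Hunk 1: at line 4 remove [vjz,nhai,zwexs] add [bwrw] -> 11 lines: rxpj jwwrx hfrp thp xfyjv bwrw whc rxw gkvj szp zzrl
Hunk 2: at line 3 remove [xfyjv,bwrw] add [nug] -> 10 lines: rxpj jwwrx hfrp thp nug whc rxw gkvj szp zzrl
Hunk 3: at line 7 remove [gkvj,szp] add [rhxb] -> 9 lines: rxpj jwwrx hfrp thp nug whc rxw rhxb zzrl
Hunk 4: at line 6 remove [rxw] add [frjm] -> 9 lines: rxpj jwwrx hfrp thp nug whc frjm rhxb zzrl
Final line count: 9

Answer: 9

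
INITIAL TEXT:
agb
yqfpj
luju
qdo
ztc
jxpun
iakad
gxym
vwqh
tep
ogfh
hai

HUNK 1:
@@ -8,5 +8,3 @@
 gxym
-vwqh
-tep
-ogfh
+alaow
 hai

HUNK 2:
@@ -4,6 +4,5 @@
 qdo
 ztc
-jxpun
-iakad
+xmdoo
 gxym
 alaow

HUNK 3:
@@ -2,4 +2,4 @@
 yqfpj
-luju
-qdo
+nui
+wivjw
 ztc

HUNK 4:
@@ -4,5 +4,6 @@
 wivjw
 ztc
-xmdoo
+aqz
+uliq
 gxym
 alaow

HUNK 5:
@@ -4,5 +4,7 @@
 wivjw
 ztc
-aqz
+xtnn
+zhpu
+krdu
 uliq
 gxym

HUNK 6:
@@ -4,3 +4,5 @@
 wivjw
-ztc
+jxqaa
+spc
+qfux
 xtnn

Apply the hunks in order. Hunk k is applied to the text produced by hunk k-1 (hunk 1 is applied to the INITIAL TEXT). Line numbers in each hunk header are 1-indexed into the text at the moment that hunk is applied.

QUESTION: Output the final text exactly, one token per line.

Hunk 1: at line 8 remove [vwqh,tep,ogfh] add [alaow] -> 10 lines: agb yqfpj luju qdo ztc jxpun iakad gxym alaow hai
Hunk 2: at line 4 remove [jxpun,iakad] add [xmdoo] -> 9 lines: agb yqfpj luju qdo ztc xmdoo gxym alaow hai
Hunk 3: at line 2 remove [luju,qdo] add [nui,wivjw] -> 9 lines: agb yqfpj nui wivjw ztc xmdoo gxym alaow hai
Hunk 4: at line 4 remove [xmdoo] add [aqz,uliq] -> 10 lines: agb yqfpj nui wivjw ztc aqz uliq gxym alaow hai
Hunk 5: at line 4 remove [aqz] add [xtnn,zhpu,krdu] -> 12 lines: agb yqfpj nui wivjw ztc xtnn zhpu krdu uliq gxym alaow hai
Hunk 6: at line 4 remove [ztc] add [jxqaa,spc,qfux] -> 14 lines: agb yqfpj nui wivjw jxqaa spc qfux xtnn zhpu krdu uliq gxym alaow hai

Answer: agb
yqfpj
nui
wivjw
jxqaa
spc
qfux
xtnn
zhpu
krdu
uliq
gxym
alaow
hai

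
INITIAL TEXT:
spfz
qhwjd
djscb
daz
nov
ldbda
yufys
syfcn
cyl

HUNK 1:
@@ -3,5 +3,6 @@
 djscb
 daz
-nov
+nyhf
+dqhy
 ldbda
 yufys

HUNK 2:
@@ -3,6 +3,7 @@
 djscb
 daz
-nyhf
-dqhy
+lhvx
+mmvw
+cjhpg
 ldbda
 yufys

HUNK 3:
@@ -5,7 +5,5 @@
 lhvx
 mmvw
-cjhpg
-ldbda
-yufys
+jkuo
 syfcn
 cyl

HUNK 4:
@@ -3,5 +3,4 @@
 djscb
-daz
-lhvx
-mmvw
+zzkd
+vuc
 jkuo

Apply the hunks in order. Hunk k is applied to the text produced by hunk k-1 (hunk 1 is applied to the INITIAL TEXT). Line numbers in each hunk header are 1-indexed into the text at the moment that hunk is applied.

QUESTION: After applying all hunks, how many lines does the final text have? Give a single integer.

Hunk 1: at line 3 remove [nov] add [nyhf,dqhy] -> 10 lines: spfz qhwjd djscb daz nyhf dqhy ldbda yufys syfcn cyl
Hunk 2: at line 3 remove [nyhf,dqhy] add [lhvx,mmvw,cjhpg] -> 11 lines: spfz qhwjd djscb daz lhvx mmvw cjhpg ldbda yufys syfcn cyl
Hunk 3: at line 5 remove [cjhpg,ldbda,yufys] add [jkuo] -> 9 lines: spfz qhwjd djscb daz lhvx mmvw jkuo syfcn cyl
Hunk 4: at line 3 remove [daz,lhvx,mmvw] add [zzkd,vuc] -> 8 lines: spfz qhwjd djscb zzkd vuc jkuo syfcn cyl
Final line count: 8

Answer: 8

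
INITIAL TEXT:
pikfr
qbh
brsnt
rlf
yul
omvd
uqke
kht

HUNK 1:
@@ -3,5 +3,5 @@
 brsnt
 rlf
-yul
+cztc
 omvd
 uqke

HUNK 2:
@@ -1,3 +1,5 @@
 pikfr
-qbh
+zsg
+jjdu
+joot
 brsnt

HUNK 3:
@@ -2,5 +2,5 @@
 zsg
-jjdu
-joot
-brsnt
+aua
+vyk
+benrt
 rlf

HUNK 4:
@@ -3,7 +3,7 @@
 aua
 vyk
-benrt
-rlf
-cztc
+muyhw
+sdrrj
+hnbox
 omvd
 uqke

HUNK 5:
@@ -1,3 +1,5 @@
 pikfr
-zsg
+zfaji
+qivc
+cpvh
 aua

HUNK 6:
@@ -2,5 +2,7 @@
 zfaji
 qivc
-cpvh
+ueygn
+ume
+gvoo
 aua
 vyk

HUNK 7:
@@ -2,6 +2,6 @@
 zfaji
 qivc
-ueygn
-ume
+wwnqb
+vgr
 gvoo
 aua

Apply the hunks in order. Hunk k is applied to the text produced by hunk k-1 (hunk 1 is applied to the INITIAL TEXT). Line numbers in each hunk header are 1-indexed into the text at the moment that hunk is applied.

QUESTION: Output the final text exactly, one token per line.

Hunk 1: at line 3 remove [yul] add [cztc] -> 8 lines: pikfr qbh brsnt rlf cztc omvd uqke kht
Hunk 2: at line 1 remove [qbh] add [zsg,jjdu,joot] -> 10 lines: pikfr zsg jjdu joot brsnt rlf cztc omvd uqke kht
Hunk 3: at line 2 remove [jjdu,joot,brsnt] add [aua,vyk,benrt] -> 10 lines: pikfr zsg aua vyk benrt rlf cztc omvd uqke kht
Hunk 4: at line 3 remove [benrt,rlf,cztc] add [muyhw,sdrrj,hnbox] -> 10 lines: pikfr zsg aua vyk muyhw sdrrj hnbox omvd uqke kht
Hunk 5: at line 1 remove [zsg] add [zfaji,qivc,cpvh] -> 12 lines: pikfr zfaji qivc cpvh aua vyk muyhw sdrrj hnbox omvd uqke kht
Hunk 6: at line 2 remove [cpvh] add [ueygn,ume,gvoo] -> 14 lines: pikfr zfaji qivc ueygn ume gvoo aua vyk muyhw sdrrj hnbox omvd uqke kht
Hunk 7: at line 2 remove [ueygn,ume] add [wwnqb,vgr] -> 14 lines: pikfr zfaji qivc wwnqb vgr gvoo aua vyk muyhw sdrrj hnbox omvd uqke kht

Answer: pikfr
zfaji
qivc
wwnqb
vgr
gvoo
aua
vyk
muyhw
sdrrj
hnbox
omvd
uqke
kht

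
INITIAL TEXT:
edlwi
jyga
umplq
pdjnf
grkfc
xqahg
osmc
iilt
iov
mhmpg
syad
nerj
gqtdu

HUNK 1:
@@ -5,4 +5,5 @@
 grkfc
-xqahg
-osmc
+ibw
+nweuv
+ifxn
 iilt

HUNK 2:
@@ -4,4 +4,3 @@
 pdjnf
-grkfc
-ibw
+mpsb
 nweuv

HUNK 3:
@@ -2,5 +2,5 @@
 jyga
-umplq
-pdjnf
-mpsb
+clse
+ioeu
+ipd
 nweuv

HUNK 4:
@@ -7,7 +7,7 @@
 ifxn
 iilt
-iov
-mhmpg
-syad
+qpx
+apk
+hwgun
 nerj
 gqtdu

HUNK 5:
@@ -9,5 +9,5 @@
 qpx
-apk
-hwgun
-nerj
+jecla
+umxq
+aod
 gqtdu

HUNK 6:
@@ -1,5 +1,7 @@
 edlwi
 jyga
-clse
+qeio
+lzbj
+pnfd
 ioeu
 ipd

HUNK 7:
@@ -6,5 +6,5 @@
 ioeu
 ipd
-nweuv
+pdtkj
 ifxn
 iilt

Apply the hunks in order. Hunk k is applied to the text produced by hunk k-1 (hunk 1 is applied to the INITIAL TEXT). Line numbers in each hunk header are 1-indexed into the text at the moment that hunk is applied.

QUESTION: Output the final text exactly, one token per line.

Hunk 1: at line 5 remove [xqahg,osmc] add [ibw,nweuv,ifxn] -> 14 lines: edlwi jyga umplq pdjnf grkfc ibw nweuv ifxn iilt iov mhmpg syad nerj gqtdu
Hunk 2: at line 4 remove [grkfc,ibw] add [mpsb] -> 13 lines: edlwi jyga umplq pdjnf mpsb nweuv ifxn iilt iov mhmpg syad nerj gqtdu
Hunk 3: at line 2 remove [umplq,pdjnf,mpsb] add [clse,ioeu,ipd] -> 13 lines: edlwi jyga clse ioeu ipd nweuv ifxn iilt iov mhmpg syad nerj gqtdu
Hunk 4: at line 7 remove [iov,mhmpg,syad] add [qpx,apk,hwgun] -> 13 lines: edlwi jyga clse ioeu ipd nweuv ifxn iilt qpx apk hwgun nerj gqtdu
Hunk 5: at line 9 remove [apk,hwgun,nerj] add [jecla,umxq,aod] -> 13 lines: edlwi jyga clse ioeu ipd nweuv ifxn iilt qpx jecla umxq aod gqtdu
Hunk 6: at line 1 remove [clse] add [qeio,lzbj,pnfd] -> 15 lines: edlwi jyga qeio lzbj pnfd ioeu ipd nweuv ifxn iilt qpx jecla umxq aod gqtdu
Hunk 7: at line 6 remove [nweuv] add [pdtkj] -> 15 lines: edlwi jyga qeio lzbj pnfd ioeu ipd pdtkj ifxn iilt qpx jecla umxq aod gqtdu

Answer: edlwi
jyga
qeio
lzbj
pnfd
ioeu
ipd
pdtkj
ifxn
iilt
qpx
jecla
umxq
aod
gqtdu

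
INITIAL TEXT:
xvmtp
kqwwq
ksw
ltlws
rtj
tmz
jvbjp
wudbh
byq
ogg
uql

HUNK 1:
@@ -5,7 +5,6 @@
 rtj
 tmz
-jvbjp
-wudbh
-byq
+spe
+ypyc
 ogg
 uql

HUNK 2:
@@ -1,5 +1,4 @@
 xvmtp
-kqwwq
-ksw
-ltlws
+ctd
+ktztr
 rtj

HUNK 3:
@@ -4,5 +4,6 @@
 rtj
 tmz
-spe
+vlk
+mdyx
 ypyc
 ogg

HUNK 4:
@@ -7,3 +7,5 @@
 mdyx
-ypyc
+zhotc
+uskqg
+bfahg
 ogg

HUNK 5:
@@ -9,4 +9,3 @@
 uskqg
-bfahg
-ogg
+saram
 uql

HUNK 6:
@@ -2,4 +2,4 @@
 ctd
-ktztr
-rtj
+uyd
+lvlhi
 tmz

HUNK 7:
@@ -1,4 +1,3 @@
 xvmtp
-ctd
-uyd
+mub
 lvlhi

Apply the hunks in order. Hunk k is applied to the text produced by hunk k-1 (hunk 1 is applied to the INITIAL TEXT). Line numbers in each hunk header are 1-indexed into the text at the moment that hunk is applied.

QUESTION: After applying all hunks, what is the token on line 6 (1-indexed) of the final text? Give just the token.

Answer: mdyx

Derivation:
Hunk 1: at line 5 remove [jvbjp,wudbh,byq] add [spe,ypyc] -> 10 lines: xvmtp kqwwq ksw ltlws rtj tmz spe ypyc ogg uql
Hunk 2: at line 1 remove [kqwwq,ksw,ltlws] add [ctd,ktztr] -> 9 lines: xvmtp ctd ktztr rtj tmz spe ypyc ogg uql
Hunk 3: at line 4 remove [spe] add [vlk,mdyx] -> 10 lines: xvmtp ctd ktztr rtj tmz vlk mdyx ypyc ogg uql
Hunk 4: at line 7 remove [ypyc] add [zhotc,uskqg,bfahg] -> 12 lines: xvmtp ctd ktztr rtj tmz vlk mdyx zhotc uskqg bfahg ogg uql
Hunk 5: at line 9 remove [bfahg,ogg] add [saram] -> 11 lines: xvmtp ctd ktztr rtj tmz vlk mdyx zhotc uskqg saram uql
Hunk 6: at line 2 remove [ktztr,rtj] add [uyd,lvlhi] -> 11 lines: xvmtp ctd uyd lvlhi tmz vlk mdyx zhotc uskqg saram uql
Hunk 7: at line 1 remove [ctd,uyd] add [mub] -> 10 lines: xvmtp mub lvlhi tmz vlk mdyx zhotc uskqg saram uql
Final line 6: mdyx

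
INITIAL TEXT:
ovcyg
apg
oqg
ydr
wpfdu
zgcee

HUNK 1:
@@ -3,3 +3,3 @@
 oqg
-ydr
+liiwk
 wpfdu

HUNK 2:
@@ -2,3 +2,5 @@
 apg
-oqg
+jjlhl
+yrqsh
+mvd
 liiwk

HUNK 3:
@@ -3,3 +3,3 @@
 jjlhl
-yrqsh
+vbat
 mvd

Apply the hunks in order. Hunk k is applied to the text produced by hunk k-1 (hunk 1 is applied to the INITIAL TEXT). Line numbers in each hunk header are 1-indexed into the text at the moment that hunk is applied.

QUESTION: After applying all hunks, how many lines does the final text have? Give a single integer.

Answer: 8

Derivation:
Hunk 1: at line 3 remove [ydr] add [liiwk] -> 6 lines: ovcyg apg oqg liiwk wpfdu zgcee
Hunk 2: at line 2 remove [oqg] add [jjlhl,yrqsh,mvd] -> 8 lines: ovcyg apg jjlhl yrqsh mvd liiwk wpfdu zgcee
Hunk 3: at line 3 remove [yrqsh] add [vbat] -> 8 lines: ovcyg apg jjlhl vbat mvd liiwk wpfdu zgcee
Final line count: 8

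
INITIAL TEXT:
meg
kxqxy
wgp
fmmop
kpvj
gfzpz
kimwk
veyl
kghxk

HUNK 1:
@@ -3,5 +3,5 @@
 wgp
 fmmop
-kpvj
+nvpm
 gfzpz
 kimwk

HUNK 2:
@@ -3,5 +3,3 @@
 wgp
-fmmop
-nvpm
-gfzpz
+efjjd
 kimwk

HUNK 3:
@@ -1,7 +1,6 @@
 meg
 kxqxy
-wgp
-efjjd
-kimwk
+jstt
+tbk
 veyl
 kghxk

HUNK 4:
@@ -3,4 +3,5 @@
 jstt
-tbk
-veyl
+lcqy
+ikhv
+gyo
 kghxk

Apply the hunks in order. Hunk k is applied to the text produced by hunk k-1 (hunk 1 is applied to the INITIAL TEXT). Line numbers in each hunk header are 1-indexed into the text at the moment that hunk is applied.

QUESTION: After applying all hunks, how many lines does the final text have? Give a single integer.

Hunk 1: at line 3 remove [kpvj] add [nvpm] -> 9 lines: meg kxqxy wgp fmmop nvpm gfzpz kimwk veyl kghxk
Hunk 2: at line 3 remove [fmmop,nvpm,gfzpz] add [efjjd] -> 7 lines: meg kxqxy wgp efjjd kimwk veyl kghxk
Hunk 3: at line 1 remove [wgp,efjjd,kimwk] add [jstt,tbk] -> 6 lines: meg kxqxy jstt tbk veyl kghxk
Hunk 4: at line 3 remove [tbk,veyl] add [lcqy,ikhv,gyo] -> 7 lines: meg kxqxy jstt lcqy ikhv gyo kghxk
Final line count: 7

Answer: 7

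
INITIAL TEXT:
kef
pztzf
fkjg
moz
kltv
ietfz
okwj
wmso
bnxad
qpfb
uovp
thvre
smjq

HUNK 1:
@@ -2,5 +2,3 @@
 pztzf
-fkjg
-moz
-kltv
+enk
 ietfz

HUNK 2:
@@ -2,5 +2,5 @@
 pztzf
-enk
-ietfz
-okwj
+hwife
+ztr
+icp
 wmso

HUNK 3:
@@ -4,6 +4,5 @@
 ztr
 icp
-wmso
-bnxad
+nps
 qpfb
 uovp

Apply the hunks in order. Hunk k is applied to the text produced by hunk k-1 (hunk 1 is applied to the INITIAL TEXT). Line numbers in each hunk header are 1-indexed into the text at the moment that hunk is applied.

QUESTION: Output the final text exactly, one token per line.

Answer: kef
pztzf
hwife
ztr
icp
nps
qpfb
uovp
thvre
smjq

Derivation:
Hunk 1: at line 2 remove [fkjg,moz,kltv] add [enk] -> 11 lines: kef pztzf enk ietfz okwj wmso bnxad qpfb uovp thvre smjq
Hunk 2: at line 2 remove [enk,ietfz,okwj] add [hwife,ztr,icp] -> 11 lines: kef pztzf hwife ztr icp wmso bnxad qpfb uovp thvre smjq
Hunk 3: at line 4 remove [wmso,bnxad] add [nps] -> 10 lines: kef pztzf hwife ztr icp nps qpfb uovp thvre smjq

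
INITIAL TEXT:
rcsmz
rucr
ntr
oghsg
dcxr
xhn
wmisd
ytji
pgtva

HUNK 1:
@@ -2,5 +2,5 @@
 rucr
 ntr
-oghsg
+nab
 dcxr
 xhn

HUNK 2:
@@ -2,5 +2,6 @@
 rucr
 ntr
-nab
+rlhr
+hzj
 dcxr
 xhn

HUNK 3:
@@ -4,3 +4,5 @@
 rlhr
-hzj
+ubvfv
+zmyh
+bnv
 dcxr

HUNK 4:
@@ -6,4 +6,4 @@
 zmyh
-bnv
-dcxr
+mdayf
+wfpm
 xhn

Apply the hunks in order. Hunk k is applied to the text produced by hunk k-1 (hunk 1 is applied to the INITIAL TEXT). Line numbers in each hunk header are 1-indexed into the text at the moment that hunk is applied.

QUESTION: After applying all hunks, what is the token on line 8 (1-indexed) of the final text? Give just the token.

Hunk 1: at line 2 remove [oghsg] add [nab] -> 9 lines: rcsmz rucr ntr nab dcxr xhn wmisd ytji pgtva
Hunk 2: at line 2 remove [nab] add [rlhr,hzj] -> 10 lines: rcsmz rucr ntr rlhr hzj dcxr xhn wmisd ytji pgtva
Hunk 3: at line 4 remove [hzj] add [ubvfv,zmyh,bnv] -> 12 lines: rcsmz rucr ntr rlhr ubvfv zmyh bnv dcxr xhn wmisd ytji pgtva
Hunk 4: at line 6 remove [bnv,dcxr] add [mdayf,wfpm] -> 12 lines: rcsmz rucr ntr rlhr ubvfv zmyh mdayf wfpm xhn wmisd ytji pgtva
Final line 8: wfpm

Answer: wfpm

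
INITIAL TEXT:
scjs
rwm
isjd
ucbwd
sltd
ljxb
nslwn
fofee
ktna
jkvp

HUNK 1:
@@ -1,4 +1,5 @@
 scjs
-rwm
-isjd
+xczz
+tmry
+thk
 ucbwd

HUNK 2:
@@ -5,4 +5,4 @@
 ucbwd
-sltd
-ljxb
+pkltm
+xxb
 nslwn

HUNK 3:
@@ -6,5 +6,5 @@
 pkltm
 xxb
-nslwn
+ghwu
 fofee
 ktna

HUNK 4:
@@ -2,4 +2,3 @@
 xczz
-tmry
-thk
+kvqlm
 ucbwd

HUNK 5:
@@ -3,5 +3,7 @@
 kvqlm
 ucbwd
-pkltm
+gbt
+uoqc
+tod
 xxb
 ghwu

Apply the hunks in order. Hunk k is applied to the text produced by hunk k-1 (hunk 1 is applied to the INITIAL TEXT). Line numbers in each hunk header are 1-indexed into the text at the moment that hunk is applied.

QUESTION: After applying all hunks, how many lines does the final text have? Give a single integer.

Hunk 1: at line 1 remove [rwm,isjd] add [xczz,tmry,thk] -> 11 lines: scjs xczz tmry thk ucbwd sltd ljxb nslwn fofee ktna jkvp
Hunk 2: at line 5 remove [sltd,ljxb] add [pkltm,xxb] -> 11 lines: scjs xczz tmry thk ucbwd pkltm xxb nslwn fofee ktna jkvp
Hunk 3: at line 6 remove [nslwn] add [ghwu] -> 11 lines: scjs xczz tmry thk ucbwd pkltm xxb ghwu fofee ktna jkvp
Hunk 4: at line 2 remove [tmry,thk] add [kvqlm] -> 10 lines: scjs xczz kvqlm ucbwd pkltm xxb ghwu fofee ktna jkvp
Hunk 5: at line 3 remove [pkltm] add [gbt,uoqc,tod] -> 12 lines: scjs xczz kvqlm ucbwd gbt uoqc tod xxb ghwu fofee ktna jkvp
Final line count: 12

Answer: 12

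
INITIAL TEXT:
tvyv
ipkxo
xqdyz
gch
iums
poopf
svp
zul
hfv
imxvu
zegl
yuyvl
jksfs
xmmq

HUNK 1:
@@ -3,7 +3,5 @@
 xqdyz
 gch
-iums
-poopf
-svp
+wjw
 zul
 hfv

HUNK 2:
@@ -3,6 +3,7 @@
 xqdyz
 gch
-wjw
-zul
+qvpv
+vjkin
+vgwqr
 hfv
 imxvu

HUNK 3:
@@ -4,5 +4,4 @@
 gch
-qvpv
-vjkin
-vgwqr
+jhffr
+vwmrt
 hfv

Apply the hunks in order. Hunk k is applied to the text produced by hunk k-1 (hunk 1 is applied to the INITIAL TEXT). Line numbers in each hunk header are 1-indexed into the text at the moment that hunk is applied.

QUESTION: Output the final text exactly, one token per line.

Answer: tvyv
ipkxo
xqdyz
gch
jhffr
vwmrt
hfv
imxvu
zegl
yuyvl
jksfs
xmmq

Derivation:
Hunk 1: at line 3 remove [iums,poopf,svp] add [wjw] -> 12 lines: tvyv ipkxo xqdyz gch wjw zul hfv imxvu zegl yuyvl jksfs xmmq
Hunk 2: at line 3 remove [wjw,zul] add [qvpv,vjkin,vgwqr] -> 13 lines: tvyv ipkxo xqdyz gch qvpv vjkin vgwqr hfv imxvu zegl yuyvl jksfs xmmq
Hunk 3: at line 4 remove [qvpv,vjkin,vgwqr] add [jhffr,vwmrt] -> 12 lines: tvyv ipkxo xqdyz gch jhffr vwmrt hfv imxvu zegl yuyvl jksfs xmmq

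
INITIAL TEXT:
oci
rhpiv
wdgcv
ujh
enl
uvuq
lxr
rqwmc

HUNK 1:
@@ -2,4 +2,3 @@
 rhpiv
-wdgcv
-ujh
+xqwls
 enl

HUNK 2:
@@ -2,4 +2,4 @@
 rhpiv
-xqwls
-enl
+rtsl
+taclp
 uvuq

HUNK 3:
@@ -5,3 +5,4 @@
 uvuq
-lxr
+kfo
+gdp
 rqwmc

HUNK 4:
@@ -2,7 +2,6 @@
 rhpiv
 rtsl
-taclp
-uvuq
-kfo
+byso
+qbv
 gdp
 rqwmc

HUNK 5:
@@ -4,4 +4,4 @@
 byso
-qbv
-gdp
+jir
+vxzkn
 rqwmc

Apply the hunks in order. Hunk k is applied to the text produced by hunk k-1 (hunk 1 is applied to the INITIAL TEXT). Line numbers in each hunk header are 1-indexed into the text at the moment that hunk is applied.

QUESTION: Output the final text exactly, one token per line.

Hunk 1: at line 2 remove [wdgcv,ujh] add [xqwls] -> 7 lines: oci rhpiv xqwls enl uvuq lxr rqwmc
Hunk 2: at line 2 remove [xqwls,enl] add [rtsl,taclp] -> 7 lines: oci rhpiv rtsl taclp uvuq lxr rqwmc
Hunk 3: at line 5 remove [lxr] add [kfo,gdp] -> 8 lines: oci rhpiv rtsl taclp uvuq kfo gdp rqwmc
Hunk 4: at line 2 remove [taclp,uvuq,kfo] add [byso,qbv] -> 7 lines: oci rhpiv rtsl byso qbv gdp rqwmc
Hunk 5: at line 4 remove [qbv,gdp] add [jir,vxzkn] -> 7 lines: oci rhpiv rtsl byso jir vxzkn rqwmc

Answer: oci
rhpiv
rtsl
byso
jir
vxzkn
rqwmc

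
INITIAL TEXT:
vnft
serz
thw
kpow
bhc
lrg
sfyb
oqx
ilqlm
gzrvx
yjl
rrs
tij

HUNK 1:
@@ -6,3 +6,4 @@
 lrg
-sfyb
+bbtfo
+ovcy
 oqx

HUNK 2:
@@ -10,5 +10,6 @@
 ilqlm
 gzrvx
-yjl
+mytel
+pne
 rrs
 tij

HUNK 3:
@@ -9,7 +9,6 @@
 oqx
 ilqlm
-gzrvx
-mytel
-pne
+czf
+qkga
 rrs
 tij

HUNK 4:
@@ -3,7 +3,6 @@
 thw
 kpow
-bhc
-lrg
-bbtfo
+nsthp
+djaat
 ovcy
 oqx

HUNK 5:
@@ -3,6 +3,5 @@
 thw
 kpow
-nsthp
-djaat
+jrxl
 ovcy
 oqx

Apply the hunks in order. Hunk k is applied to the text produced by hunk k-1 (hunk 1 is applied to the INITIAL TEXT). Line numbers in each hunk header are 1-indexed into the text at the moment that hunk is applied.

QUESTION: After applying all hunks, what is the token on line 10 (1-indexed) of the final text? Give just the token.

Hunk 1: at line 6 remove [sfyb] add [bbtfo,ovcy] -> 14 lines: vnft serz thw kpow bhc lrg bbtfo ovcy oqx ilqlm gzrvx yjl rrs tij
Hunk 2: at line 10 remove [yjl] add [mytel,pne] -> 15 lines: vnft serz thw kpow bhc lrg bbtfo ovcy oqx ilqlm gzrvx mytel pne rrs tij
Hunk 3: at line 9 remove [gzrvx,mytel,pne] add [czf,qkga] -> 14 lines: vnft serz thw kpow bhc lrg bbtfo ovcy oqx ilqlm czf qkga rrs tij
Hunk 4: at line 3 remove [bhc,lrg,bbtfo] add [nsthp,djaat] -> 13 lines: vnft serz thw kpow nsthp djaat ovcy oqx ilqlm czf qkga rrs tij
Hunk 5: at line 3 remove [nsthp,djaat] add [jrxl] -> 12 lines: vnft serz thw kpow jrxl ovcy oqx ilqlm czf qkga rrs tij
Final line 10: qkga

Answer: qkga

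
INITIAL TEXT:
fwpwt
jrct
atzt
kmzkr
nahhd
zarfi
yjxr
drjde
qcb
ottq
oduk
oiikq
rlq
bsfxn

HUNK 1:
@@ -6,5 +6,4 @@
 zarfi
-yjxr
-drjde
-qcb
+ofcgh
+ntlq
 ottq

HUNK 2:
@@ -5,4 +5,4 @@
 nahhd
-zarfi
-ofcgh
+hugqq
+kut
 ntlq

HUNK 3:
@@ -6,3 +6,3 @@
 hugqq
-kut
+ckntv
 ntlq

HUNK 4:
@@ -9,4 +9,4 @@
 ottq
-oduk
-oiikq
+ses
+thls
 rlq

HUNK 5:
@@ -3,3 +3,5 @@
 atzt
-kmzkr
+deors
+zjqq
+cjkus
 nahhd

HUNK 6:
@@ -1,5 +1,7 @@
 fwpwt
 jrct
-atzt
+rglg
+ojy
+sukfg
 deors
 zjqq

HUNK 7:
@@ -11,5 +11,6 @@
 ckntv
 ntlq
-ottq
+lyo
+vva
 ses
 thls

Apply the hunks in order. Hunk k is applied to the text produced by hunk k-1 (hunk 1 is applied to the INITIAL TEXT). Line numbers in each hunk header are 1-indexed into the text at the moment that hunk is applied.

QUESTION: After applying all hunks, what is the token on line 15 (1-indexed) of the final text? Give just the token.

Answer: ses

Derivation:
Hunk 1: at line 6 remove [yjxr,drjde,qcb] add [ofcgh,ntlq] -> 13 lines: fwpwt jrct atzt kmzkr nahhd zarfi ofcgh ntlq ottq oduk oiikq rlq bsfxn
Hunk 2: at line 5 remove [zarfi,ofcgh] add [hugqq,kut] -> 13 lines: fwpwt jrct atzt kmzkr nahhd hugqq kut ntlq ottq oduk oiikq rlq bsfxn
Hunk 3: at line 6 remove [kut] add [ckntv] -> 13 lines: fwpwt jrct atzt kmzkr nahhd hugqq ckntv ntlq ottq oduk oiikq rlq bsfxn
Hunk 4: at line 9 remove [oduk,oiikq] add [ses,thls] -> 13 lines: fwpwt jrct atzt kmzkr nahhd hugqq ckntv ntlq ottq ses thls rlq bsfxn
Hunk 5: at line 3 remove [kmzkr] add [deors,zjqq,cjkus] -> 15 lines: fwpwt jrct atzt deors zjqq cjkus nahhd hugqq ckntv ntlq ottq ses thls rlq bsfxn
Hunk 6: at line 1 remove [atzt] add [rglg,ojy,sukfg] -> 17 lines: fwpwt jrct rglg ojy sukfg deors zjqq cjkus nahhd hugqq ckntv ntlq ottq ses thls rlq bsfxn
Hunk 7: at line 11 remove [ottq] add [lyo,vva] -> 18 lines: fwpwt jrct rglg ojy sukfg deors zjqq cjkus nahhd hugqq ckntv ntlq lyo vva ses thls rlq bsfxn
Final line 15: ses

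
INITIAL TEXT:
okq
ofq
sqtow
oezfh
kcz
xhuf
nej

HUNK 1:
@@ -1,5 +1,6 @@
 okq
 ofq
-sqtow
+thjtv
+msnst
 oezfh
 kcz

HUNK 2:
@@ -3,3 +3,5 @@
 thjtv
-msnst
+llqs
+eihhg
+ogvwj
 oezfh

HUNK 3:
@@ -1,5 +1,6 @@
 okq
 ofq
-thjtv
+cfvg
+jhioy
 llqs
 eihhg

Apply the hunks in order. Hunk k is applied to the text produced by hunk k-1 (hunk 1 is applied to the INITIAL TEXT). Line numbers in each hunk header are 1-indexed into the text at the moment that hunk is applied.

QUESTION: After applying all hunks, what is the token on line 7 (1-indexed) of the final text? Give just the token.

Answer: ogvwj

Derivation:
Hunk 1: at line 1 remove [sqtow] add [thjtv,msnst] -> 8 lines: okq ofq thjtv msnst oezfh kcz xhuf nej
Hunk 2: at line 3 remove [msnst] add [llqs,eihhg,ogvwj] -> 10 lines: okq ofq thjtv llqs eihhg ogvwj oezfh kcz xhuf nej
Hunk 3: at line 1 remove [thjtv] add [cfvg,jhioy] -> 11 lines: okq ofq cfvg jhioy llqs eihhg ogvwj oezfh kcz xhuf nej
Final line 7: ogvwj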